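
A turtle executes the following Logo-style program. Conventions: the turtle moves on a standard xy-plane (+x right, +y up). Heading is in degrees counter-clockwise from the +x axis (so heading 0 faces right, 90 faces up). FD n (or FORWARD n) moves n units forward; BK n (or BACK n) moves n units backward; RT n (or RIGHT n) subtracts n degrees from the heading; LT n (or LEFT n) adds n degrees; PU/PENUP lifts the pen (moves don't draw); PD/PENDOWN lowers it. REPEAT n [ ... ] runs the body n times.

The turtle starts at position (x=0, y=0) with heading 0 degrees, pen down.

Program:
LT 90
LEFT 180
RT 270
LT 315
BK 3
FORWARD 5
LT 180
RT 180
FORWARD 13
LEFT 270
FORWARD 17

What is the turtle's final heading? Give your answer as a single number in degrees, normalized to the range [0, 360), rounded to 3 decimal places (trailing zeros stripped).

Executing turtle program step by step:
Start: pos=(0,0), heading=0, pen down
LT 90: heading 0 -> 90
LT 180: heading 90 -> 270
RT 270: heading 270 -> 0
LT 315: heading 0 -> 315
BK 3: (0,0) -> (-2.121,2.121) [heading=315, draw]
FD 5: (-2.121,2.121) -> (1.414,-1.414) [heading=315, draw]
LT 180: heading 315 -> 135
RT 180: heading 135 -> 315
FD 13: (1.414,-1.414) -> (10.607,-10.607) [heading=315, draw]
LT 270: heading 315 -> 225
FD 17: (10.607,-10.607) -> (-1.414,-22.627) [heading=225, draw]
Final: pos=(-1.414,-22.627), heading=225, 4 segment(s) drawn

Answer: 225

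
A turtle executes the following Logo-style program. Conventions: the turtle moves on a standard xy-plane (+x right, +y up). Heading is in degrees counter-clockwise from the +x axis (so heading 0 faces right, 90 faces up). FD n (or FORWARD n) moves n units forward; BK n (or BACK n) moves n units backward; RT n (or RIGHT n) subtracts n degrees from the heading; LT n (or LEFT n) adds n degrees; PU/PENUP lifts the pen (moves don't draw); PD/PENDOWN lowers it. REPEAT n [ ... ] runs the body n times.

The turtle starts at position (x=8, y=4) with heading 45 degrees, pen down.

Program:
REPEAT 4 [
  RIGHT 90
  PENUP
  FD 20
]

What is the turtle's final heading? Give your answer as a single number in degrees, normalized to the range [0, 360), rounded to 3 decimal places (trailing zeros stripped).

Answer: 45

Derivation:
Executing turtle program step by step:
Start: pos=(8,4), heading=45, pen down
REPEAT 4 [
  -- iteration 1/4 --
  RT 90: heading 45 -> 315
  PU: pen up
  FD 20: (8,4) -> (22.142,-10.142) [heading=315, move]
  -- iteration 2/4 --
  RT 90: heading 315 -> 225
  PU: pen up
  FD 20: (22.142,-10.142) -> (8,-24.284) [heading=225, move]
  -- iteration 3/4 --
  RT 90: heading 225 -> 135
  PU: pen up
  FD 20: (8,-24.284) -> (-6.142,-10.142) [heading=135, move]
  -- iteration 4/4 --
  RT 90: heading 135 -> 45
  PU: pen up
  FD 20: (-6.142,-10.142) -> (8,4) [heading=45, move]
]
Final: pos=(8,4), heading=45, 0 segment(s) drawn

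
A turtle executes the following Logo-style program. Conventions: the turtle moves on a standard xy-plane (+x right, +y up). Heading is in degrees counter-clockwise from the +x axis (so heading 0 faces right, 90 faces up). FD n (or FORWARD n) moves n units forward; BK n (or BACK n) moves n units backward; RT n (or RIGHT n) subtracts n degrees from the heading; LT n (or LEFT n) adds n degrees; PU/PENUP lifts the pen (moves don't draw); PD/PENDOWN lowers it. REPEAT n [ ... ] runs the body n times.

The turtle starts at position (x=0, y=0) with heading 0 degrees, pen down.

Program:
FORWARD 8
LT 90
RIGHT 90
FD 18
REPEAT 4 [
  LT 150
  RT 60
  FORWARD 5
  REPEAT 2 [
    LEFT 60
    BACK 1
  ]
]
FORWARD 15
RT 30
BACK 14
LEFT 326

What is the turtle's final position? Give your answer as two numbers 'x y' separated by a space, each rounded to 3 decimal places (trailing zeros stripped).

Executing turtle program step by step:
Start: pos=(0,0), heading=0, pen down
FD 8: (0,0) -> (8,0) [heading=0, draw]
LT 90: heading 0 -> 90
RT 90: heading 90 -> 0
FD 18: (8,0) -> (26,0) [heading=0, draw]
REPEAT 4 [
  -- iteration 1/4 --
  LT 150: heading 0 -> 150
  RT 60: heading 150 -> 90
  FD 5: (26,0) -> (26,5) [heading=90, draw]
  REPEAT 2 [
    -- iteration 1/2 --
    LT 60: heading 90 -> 150
    BK 1: (26,5) -> (26.866,4.5) [heading=150, draw]
    -- iteration 2/2 --
    LT 60: heading 150 -> 210
    BK 1: (26.866,4.5) -> (27.732,5) [heading=210, draw]
  ]
  -- iteration 2/4 --
  LT 150: heading 210 -> 0
  RT 60: heading 0 -> 300
  FD 5: (27.732,5) -> (30.232,0.67) [heading=300, draw]
  REPEAT 2 [
    -- iteration 1/2 --
    LT 60: heading 300 -> 0
    BK 1: (30.232,0.67) -> (29.232,0.67) [heading=0, draw]
    -- iteration 2/2 --
    LT 60: heading 0 -> 60
    BK 1: (29.232,0.67) -> (28.732,-0.196) [heading=60, draw]
  ]
  -- iteration 3/4 --
  LT 150: heading 60 -> 210
  RT 60: heading 210 -> 150
  FD 5: (28.732,-0.196) -> (24.402,2.304) [heading=150, draw]
  REPEAT 2 [
    -- iteration 1/2 --
    LT 60: heading 150 -> 210
    BK 1: (24.402,2.304) -> (25.268,2.804) [heading=210, draw]
    -- iteration 2/2 --
    LT 60: heading 210 -> 270
    BK 1: (25.268,2.804) -> (25.268,3.804) [heading=270, draw]
  ]
  -- iteration 4/4 --
  LT 150: heading 270 -> 60
  RT 60: heading 60 -> 0
  FD 5: (25.268,3.804) -> (30.268,3.804) [heading=0, draw]
  REPEAT 2 [
    -- iteration 1/2 --
    LT 60: heading 0 -> 60
    BK 1: (30.268,3.804) -> (29.768,2.938) [heading=60, draw]
    -- iteration 2/2 --
    LT 60: heading 60 -> 120
    BK 1: (29.768,2.938) -> (30.268,2.072) [heading=120, draw]
  ]
]
FD 15: (30.268,2.072) -> (22.768,15.062) [heading=120, draw]
RT 30: heading 120 -> 90
BK 14: (22.768,15.062) -> (22.768,1.062) [heading=90, draw]
LT 326: heading 90 -> 56
Final: pos=(22.768,1.062), heading=56, 16 segment(s) drawn

Answer: 22.768 1.062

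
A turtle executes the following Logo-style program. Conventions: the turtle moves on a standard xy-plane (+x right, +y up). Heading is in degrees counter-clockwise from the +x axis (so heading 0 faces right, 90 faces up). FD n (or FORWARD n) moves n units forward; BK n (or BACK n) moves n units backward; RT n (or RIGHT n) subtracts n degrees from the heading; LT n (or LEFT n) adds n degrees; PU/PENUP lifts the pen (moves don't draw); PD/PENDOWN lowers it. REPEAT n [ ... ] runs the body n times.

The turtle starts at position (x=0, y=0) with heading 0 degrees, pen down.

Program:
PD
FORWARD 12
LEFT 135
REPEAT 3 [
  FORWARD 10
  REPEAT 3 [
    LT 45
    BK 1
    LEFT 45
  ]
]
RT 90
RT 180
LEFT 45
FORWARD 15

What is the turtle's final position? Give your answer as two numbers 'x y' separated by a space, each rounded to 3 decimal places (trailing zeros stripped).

Answer: 35.071 7.071

Derivation:
Executing turtle program step by step:
Start: pos=(0,0), heading=0, pen down
PD: pen down
FD 12: (0,0) -> (12,0) [heading=0, draw]
LT 135: heading 0 -> 135
REPEAT 3 [
  -- iteration 1/3 --
  FD 10: (12,0) -> (4.929,7.071) [heading=135, draw]
  REPEAT 3 [
    -- iteration 1/3 --
    LT 45: heading 135 -> 180
    BK 1: (4.929,7.071) -> (5.929,7.071) [heading=180, draw]
    LT 45: heading 180 -> 225
    -- iteration 2/3 --
    LT 45: heading 225 -> 270
    BK 1: (5.929,7.071) -> (5.929,8.071) [heading=270, draw]
    LT 45: heading 270 -> 315
    -- iteration 3/3 --
    LT 45: heading 315 -> 0
    BK 1: (5.929,8.071) -> (4.929,8.071) [heading=0, draw]
    LT 45: heading 0 -> 45
  ]
  -- iteration 2/3 --
  FD 10: (4.929,8.071) -> (12,15.142) [heading=45, draw]
  REPEAT 3 [
    -- iteration 1/3 --
    LT 45: heading 45 -> 90
    BK 1: (12,15.142) -> (12,14.142) [heading=90, draw]
    LT 45: heading 90 -> 135
    -- iteration 2/3 --
    LT 45: heading 135 -> 180
    BK 1: (12,14.142) -> (13,14.142) [heading=180, draw]
    LT 45: heading 180 -> 225
    -- iteration 3/3 --
    LT 45: heading 225 -> 270
    BK 1: (13,14.142) -> (13,15.142) [heading=270, draw]
    LT 45: heading 270 -> 315
  ]
  -- iteration 3/3 --
  FD 10: (13,15.142) -> (20.071,8.071) [heading=315, draw]
  REPEAT 3 [
    -- iteration 1/3 --
    LT 45: heading 315 -> 0
    BK 1: (20.071,8.071) -> (19.071,8.071) [heading=0, draw]
    LT 45: heading 0 -> 45
    -- iteration 2/3 --
    LT 45: heading 45 -> 90
    BK 1: (19.071,8.071) -> (19.071,7.071) [heading=90, draw]
    LT 45: heading 90 -> 135
    -- iteration 3/3 --
    LT 45: heading 135 -> 180
    BK 1: (19.071,7.071) -> (20.071,7.071) [heading=180, draw]
    LT 45: heading 180 -> 225
  ]
]
RT 90: heading 225 -> 135
RT 180: heading 135 -> 315
LT 45: heading 315 -> 0
FD 15: (20.071,7.071) -> (35.071,7.071) [heading=0, draw]
Final: pos=(35.071,7.071), heading=0, 14 segment(s) drawn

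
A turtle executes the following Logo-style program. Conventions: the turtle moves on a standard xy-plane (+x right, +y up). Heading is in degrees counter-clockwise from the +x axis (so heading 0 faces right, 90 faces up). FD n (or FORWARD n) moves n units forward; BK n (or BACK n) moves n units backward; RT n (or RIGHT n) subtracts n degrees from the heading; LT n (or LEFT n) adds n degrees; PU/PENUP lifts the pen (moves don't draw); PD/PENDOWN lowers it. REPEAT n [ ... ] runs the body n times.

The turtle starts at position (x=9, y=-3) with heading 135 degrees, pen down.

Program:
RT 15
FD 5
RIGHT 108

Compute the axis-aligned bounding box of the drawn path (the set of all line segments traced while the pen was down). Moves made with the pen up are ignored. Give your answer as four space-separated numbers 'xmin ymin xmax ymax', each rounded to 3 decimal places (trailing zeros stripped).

Executing turtle program step by step:
Start: pos=(9,-3), heading=135, pen down
RT 15: heading 135 -> 120
FD 5: (9,-3) -> (6.5,1.33) [heading=120, draw]
RT 108: heading 120 -> 12
Final: pos=(6.5,1.33), heading=12, 1 segment(s) drawn

Segment endpoints: x in {6.5, 9}, y in {-3, 1.33}
xmin=6.5, ymin=-3, xmax=9, ymax=1.33

Answer: 6.5 -3 9 1.33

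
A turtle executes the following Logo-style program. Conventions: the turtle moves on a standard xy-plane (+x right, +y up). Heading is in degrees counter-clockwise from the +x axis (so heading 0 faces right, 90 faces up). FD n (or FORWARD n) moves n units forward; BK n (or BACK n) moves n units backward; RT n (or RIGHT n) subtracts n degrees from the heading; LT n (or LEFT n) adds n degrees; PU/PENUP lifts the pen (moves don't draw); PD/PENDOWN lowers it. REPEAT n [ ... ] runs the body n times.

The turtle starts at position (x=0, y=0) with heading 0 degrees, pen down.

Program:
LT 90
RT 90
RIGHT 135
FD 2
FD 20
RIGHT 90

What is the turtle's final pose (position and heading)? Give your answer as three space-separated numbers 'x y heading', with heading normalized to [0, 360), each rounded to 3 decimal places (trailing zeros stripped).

Executing turtle program step by step:
Start: pos=(0,0), heading=0, pen down
LT 90: heading 0 -> 90
RT 90: heading 90 -> 0
RT 135: heading 0 -> 225
FD 2: (0,0) -> (-1.414,-1.414) [heading=225, draw]
FD 20: (-1.414,-1.414) -> (-15.556,-15.556) [heading=225, draw]
RT 90: heading 225 -> 135
Final: pos=(-15.556,-15.556), heading=135, 2 segment(s) drawn

Answer: -15.556 -15.556 135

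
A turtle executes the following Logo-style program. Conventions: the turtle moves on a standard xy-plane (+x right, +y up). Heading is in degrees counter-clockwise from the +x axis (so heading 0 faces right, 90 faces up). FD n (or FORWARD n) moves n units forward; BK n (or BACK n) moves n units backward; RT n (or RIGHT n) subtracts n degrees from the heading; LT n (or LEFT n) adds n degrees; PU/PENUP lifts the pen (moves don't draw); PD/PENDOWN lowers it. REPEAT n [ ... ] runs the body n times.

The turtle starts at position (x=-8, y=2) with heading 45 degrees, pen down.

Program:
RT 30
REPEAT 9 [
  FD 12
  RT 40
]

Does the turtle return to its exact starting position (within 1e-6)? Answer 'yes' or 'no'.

Answer: yes

Derivation:
Executing turtle program step by step:
Start: pos=(-8,2), heading=45, pen down
RT 30: heading 45 -> 15
REPEAT 9 [
  -- iteration 1/9 --
  FD 12: (-8,2) -> (3.591,5.106) [heading=15, draw]
  RT 40: heading 15 -> 335
  -- iteration 2/9 --
  FD 12: (3.591,5.106) -> (14.467,0.034) [heading=335, draw]
  RT 40: heading 335 -> 295
  -- iteration 3/9 --
  FD 12: (14.467,0.034) -> (19.538,-10.841) [heading=295, draw]
  RT 40: heading 295 -> 255
  -- iteration 4/9 --
  FD 12: (19.538,-10.841) -> (16.432,-22.432) [heading=255, draw]
  RT 40: heading 255 -> 215
  -- iteration 5/9 --
  FD 12: (16.432,-22.432) -> (6.603,-29.315) [heading=215, draw]
  RT 40: heading 215 -> 175
  -- iteration 6/9 --
  FD 12: (6.603,-29.315) -> (-5.352,-28.269) [heading=175, draw]
  RT 40: heading 175 -> 135
  -- iteration 7/9 --
  FD 12: (-5.352,-28.269) -> (-13.837,-19.784) [heading=135, draw]
  RT 40: heading 135 -> 95
  -- iteration 8/9 --
  FD 12: (-13.837,-19.784) -> (-14.883,-7.83) [heading=95, draw]
  RT 40: heading 95 -> 55
  -- iteration 9/9 --
  FD 12: (-14.883,-7.83) -> (-8,2) [heading=55, draw]
  RT 40: heading 55 -> 15
]
Final: pos=(-8,2), heading=15, 9 segment(s) drawn

Start position: (-8, 2)
Final position: (-8, 2)
Distance = 0; < 1e-6 -> CLOSED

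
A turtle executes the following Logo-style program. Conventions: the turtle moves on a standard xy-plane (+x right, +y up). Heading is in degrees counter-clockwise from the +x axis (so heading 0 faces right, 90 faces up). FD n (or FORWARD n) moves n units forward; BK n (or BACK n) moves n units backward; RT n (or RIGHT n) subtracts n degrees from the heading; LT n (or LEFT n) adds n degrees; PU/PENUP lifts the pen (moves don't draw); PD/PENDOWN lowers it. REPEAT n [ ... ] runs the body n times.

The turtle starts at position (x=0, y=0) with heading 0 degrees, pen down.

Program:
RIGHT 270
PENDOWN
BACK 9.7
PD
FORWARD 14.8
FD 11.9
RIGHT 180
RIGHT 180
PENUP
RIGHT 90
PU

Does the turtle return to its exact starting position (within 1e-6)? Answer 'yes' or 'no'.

Executing turtle program step by step:
Start: pos=(0,0), heading=0, pen down
RT 270: heading 0 -> 90
PD: pen down
BK 9.7: (0,0) -> (0,-9.7) [heading=90, draw]
PD: pen down
FD 14.8: (0,-9.7) -> (0,5.1) [heading=90, draw]
FD 11.9: (0,5.1) -> (0,17) [heading=90, draw]
RT 180: heading 90 -> 270
RT 180: heading 270 -> 90
PU: pen up
RT 90: heading 90 -> 0
PU: pen up
Final: pos=(0,17), heading=0, 3 segment(s) drawn

Start position: (0, 0)
Final position: (0, 17)
Distance = 17; >= 1e-6 -> NOT closed

Answer: no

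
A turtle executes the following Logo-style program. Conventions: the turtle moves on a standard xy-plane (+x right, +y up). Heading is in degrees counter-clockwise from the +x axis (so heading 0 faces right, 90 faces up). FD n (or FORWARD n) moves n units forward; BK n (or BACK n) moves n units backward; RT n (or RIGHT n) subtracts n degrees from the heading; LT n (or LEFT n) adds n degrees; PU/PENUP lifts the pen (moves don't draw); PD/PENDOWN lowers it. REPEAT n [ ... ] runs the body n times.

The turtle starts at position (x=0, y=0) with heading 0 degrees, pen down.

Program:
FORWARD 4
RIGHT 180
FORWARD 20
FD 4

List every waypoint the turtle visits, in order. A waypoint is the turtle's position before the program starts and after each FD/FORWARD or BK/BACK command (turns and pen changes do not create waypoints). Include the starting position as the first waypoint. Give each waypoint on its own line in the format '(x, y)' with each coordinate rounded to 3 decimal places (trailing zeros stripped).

Executing turtle program step by step:
Start: pos=(0,0), heading=0, pen down
FD 4: (0,0) -> (4,0) [heading=0, draw]
RT 180: heading 0 -> 180
FD 20: (4,0) -> (-16,0) [heading=180, draw]
FD 4: (-16,0) -> (-20,0) [heading=180, draw]
Final: pos=(-20,0), heading=180, 3 segment(s) drawn
Waypoints (4 total):
(0, 0)
(4, 0)
(-16, 0)
(-20, 0)

Answer: (0, 0)
(4, 0)
(-16, 0)
(-20, 0)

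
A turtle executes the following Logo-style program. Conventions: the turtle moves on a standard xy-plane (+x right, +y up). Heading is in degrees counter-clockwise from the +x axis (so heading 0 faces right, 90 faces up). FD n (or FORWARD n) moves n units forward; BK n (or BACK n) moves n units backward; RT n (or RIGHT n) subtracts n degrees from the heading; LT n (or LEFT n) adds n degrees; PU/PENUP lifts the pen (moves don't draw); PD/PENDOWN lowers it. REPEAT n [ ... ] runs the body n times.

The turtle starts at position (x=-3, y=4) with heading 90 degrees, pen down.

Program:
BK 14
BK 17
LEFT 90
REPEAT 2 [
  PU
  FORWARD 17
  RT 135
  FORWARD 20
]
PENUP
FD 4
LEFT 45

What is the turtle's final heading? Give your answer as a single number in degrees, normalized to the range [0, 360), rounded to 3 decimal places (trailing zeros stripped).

Executing turtle program step by step:
Start: pos=(-3,4), heading=90, pen down
BK 14: (-3,4) -> (-3,-10) [heading=90, draw]
BK 17: (-3,-10) -> (-3,-27) [heading=90, draw]
LT 90: heading 90 -> 180
REPEAT 2 [
  -- iteration 1/2 --
  PU: pen up
  FD 17: (-3,-27) -> (-20,-27) [heading=180, move]
  RT 135: heading 180 -> 45
  FD 20: (-20,-27) -> (-5.858,-12.858) [heading=45, move]
  -- iteration 2/2 --
  PU: pen up
  FD 17: (-5.858,-12.858) -> (6.163,-0.837) [heading=45, move]
  RT 135: heading 45 -> 270
  FD 20: (6.163,-0.837) -> (6.163,-20.837) [heading=270, move]
]
PU: pen up
FD 4: (6.163,-20.837) -> (6.163,-24.837) [heading=270, move]
LT 45: heading 270 -> 315
Final: pos=(6.163,-24.837), heading=315, 2 segment(s) drawn

Answer: 315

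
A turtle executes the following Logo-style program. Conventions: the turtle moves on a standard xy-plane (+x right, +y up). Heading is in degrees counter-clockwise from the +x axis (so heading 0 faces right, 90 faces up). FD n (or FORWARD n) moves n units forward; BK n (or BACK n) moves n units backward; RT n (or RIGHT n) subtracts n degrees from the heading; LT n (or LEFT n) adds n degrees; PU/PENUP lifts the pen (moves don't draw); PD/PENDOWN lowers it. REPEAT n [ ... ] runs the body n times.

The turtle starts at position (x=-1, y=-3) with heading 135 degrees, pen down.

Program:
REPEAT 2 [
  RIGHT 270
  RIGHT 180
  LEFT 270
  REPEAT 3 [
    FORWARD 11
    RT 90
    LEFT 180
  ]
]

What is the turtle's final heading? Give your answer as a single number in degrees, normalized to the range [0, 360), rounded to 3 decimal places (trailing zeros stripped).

Executing turtle program step by step:
Start: pos=(-1,-3), heading=135, pen down
REPEAT 2 [
  -- iteration 1/2 --
  RT 270: heading 135 -> 225
  RT 180: heading 225 -> 45
  LT 270: heading 45 -> 315
  REPEAT 3 [
    -- iteration 1/3 --
    FD 11: (-1,-3) -> (6.778,-10.778) [heading=315, draw]
    RT 90: heading 315 -> 225
    LT 180: heading 225 -> 45
    -- iteration 2/3 --
    FD 11: (6.778,-10.778) -> (14.556,-3) [heading=45, draw]
    RT 90: heading 45 -> 315
    LT 180: heading 315 -> 135
    -- iteration 3/3 --
    FD 11: (14.556,-3) -> (6.778,4.778) [heading=135, draw]
    RT 90: heading 135 -> 45
    LT 180: heading 45 -> 225
  ]
  -- iteration 2/2 --
  RT 270: heading 225 -> 315
  RT 180: heading 315 -> 135
  LT 270: heading 135 -> 45
  REPEAT 3 [
    -- iteration 1/3 --
    FD 11: (6.778,4.778) -> (14.556,12.556) [heading=45, draw]
    RT 90: heading 45 -> 315
    LT 180: heading 315 -> 135
    -- iteration 2/3 --
    FD 11: (14.556,12.556) -> (6.778,20.335) [heading=135, draw]
    RT 90: heading 135 -> 45
    LT 180: heading 45 -> 225
    -- iteration 3/3 --
    FD 11: (6.778,20.335) -> (-1,12.556) [heading=225, draw]
    RT 90: heading 225 -> 135
    LT 180: heading 135 -> 315
  ]
]
Final: pos=(-1,12.556), heading=315, 6 segment(s) drawn

Answer: 315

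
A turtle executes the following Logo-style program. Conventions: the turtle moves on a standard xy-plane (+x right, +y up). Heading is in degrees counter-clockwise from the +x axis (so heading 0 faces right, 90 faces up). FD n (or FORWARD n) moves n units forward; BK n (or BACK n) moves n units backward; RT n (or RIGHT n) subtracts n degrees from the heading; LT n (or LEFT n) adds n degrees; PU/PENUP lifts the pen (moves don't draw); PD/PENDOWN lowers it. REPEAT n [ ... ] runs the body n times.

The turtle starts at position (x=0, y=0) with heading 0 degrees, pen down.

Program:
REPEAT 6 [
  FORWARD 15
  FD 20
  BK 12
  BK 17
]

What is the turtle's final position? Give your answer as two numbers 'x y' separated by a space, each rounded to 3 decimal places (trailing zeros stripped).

Executing turtle program step by step:
Start: pos=(0,0), heading=0, pen down
REPEAT 6 [
  -- iteration 1/6 --
  FD 15: (0,0) -> (15,0) [heading=0, draw]
  FD 20: (15,0) -> (35,0) [heading=0, draw]
  BK 12: (35,0) -> (23,0) [heading=0, draw]
  BK 17: (23,0) -> (6,0) [heading=0, draw]
  -- iteration 2/6 --
  FD 15: (6,0) -> (21,0) [heading=0, draw]
  FD 20: (21,0) -> (41,0) [heading=0, draw]
  BK 12: (41,0) -> (29,0) [heading=0, draw]
  BK 17: (29,0) -> (12,0) [heading=0, draw]
  -- iteration 3/6 --
  FD 15: (12,0) -> (27,0) [heading=0, draw]
  FD 20: (27,0) -> (47,0) [heading=0, draw]
  BK 12: (47,0) -> (35,0) [heading=0, draw]
  BK 17: (35,0) -> (18,0) [heading=0, draw]
  -- iteration 4/6 --
  FD 15: (18,0) -> (33,0) [heading=0, draw]
  FD 20: (33,0) -> (53,0) [heading=0, draw]
  BK 12: (53,0) -> (41,0) [heading=0, draw]
  BK 17: (41,0) -> (24,0) [heading=0, draw]
  -- iteration 5/6 --
  FD 15: (24,0) -> (39,0) [heading=0, draw]
  FD 20: (39,0) -> (59,0) [heading=0, draw]
  BK 12: (59,0) -> (47,0) [heading=0, draw]
  BK 17: (47,0) -> (30,0) [heading=0, draw]
  -- iteration 6/6 --
  FD 15: (30,0) -> (45,0) [heading=0, draw]
  FD 20: (45,0) -> (65,0) [heading=0, draw]
  BK 12: (65,0) -> (53,0) [heading=0, draw]
  BK 17: (53,0) -> (36,0) [heading=0, draw]
]
Final: pos=(36,0), heading=0, 24 segment(s) drawn

Answer: 36 0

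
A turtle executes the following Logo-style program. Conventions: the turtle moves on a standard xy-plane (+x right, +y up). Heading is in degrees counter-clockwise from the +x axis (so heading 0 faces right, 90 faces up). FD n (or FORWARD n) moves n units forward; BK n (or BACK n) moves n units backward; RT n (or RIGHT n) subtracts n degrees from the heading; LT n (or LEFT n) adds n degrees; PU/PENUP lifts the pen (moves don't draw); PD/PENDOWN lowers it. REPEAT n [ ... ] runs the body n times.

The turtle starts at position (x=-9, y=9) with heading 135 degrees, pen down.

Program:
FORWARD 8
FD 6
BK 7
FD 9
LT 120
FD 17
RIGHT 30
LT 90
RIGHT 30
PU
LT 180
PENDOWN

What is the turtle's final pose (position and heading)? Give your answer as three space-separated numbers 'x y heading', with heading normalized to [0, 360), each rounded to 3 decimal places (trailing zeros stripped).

Executing turtle program step by step:
Start: pos=(-9,9), heading=135, pen down
FD 8: (-9,9) -> (-14.657,14.657) [heading=135, draw]
FD 6: (-14.657,14.657) -> (-18.899,18.899) [heading=135, draw]
BK 7: (-18.899,18.899) -> (-13.95,13.95) [heading=135, draw]
FD 9: (-13.95,13.95) -> (-20.314,20.314) [heading=135, draw]
LT 120: heading 135 -> 255
FD 17: (-20.314,20.314) -> (-24.714,3.893) [heading=255, draw]
RT 30: heading 255 -> 225
LT 90: heading 225 -> 315
RT 30: heading 315 -> 285
PU: pen up
LT 180: heading 285 -> 105
PD: pen down
Final: pos=(-24.714,3.893), heading=105, 5 segment(s) drawn

Answer: -24.714 3.893 105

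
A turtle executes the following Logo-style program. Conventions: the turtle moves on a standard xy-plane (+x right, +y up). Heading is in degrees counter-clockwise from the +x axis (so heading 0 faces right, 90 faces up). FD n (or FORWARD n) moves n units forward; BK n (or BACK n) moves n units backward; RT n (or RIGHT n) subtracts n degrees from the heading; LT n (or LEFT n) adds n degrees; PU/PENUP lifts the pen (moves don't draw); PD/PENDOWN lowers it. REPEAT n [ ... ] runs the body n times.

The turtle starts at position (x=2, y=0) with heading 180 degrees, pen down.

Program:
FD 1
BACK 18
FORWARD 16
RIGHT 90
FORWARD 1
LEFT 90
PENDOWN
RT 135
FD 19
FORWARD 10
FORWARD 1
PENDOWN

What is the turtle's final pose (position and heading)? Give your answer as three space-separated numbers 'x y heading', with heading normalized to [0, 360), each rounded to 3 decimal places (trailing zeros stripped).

Executing turtle program step by step:
Start: pos=(2,0), heading=180, pen down
FD 1: (2,0) -> (1,0) [heading=180, draw]
BK 18: (1,0) -> (19,0) [heading=180, draw]
FD 16: (19,0) -> (3,0) [heading=180, draw]
RT 90: heading 180 -> 90
FD 1: (3,0) -> (3,1) [heading=90, draw]
LT 90: heading 90 -> 180
PD: pen down
RT 135: heading 180 -> 45
FD 19: (3,1) -> (16.435,14.435) [heading=45, draw]
FD 10: (16.435,14.435) -> (23.506,21.506) [heading=45, draw]
FD 1: (23.506,21.506) -> (24.213,22.213) [heading=45, draw]
PD: pen down
Final: pos=(24.213,22.213), heading=45, 7 segment(s) drawn

Answer: 24.213 22.213 45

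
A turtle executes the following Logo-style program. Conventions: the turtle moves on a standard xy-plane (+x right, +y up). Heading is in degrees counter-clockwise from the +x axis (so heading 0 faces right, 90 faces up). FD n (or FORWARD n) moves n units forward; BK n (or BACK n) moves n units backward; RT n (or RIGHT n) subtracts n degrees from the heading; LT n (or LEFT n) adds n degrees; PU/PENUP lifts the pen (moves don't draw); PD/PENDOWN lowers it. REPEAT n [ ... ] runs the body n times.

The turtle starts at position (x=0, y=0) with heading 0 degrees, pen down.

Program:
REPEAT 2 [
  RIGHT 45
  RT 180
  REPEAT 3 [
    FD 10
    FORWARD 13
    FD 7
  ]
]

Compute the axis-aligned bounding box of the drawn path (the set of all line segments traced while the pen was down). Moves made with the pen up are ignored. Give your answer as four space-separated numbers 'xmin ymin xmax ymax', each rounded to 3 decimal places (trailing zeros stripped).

Executing turtle program step by step:
Start: pos=(0,0), heading=0, pen down
REPEAT 2 [
  -- iteration 1/2 --
  RT 45: heading 0 -> 315
  RT 180: heading 315 -> 135
  REPEAT 3 [
    -- iteration 1/3 --
    FD 10: (0,0) -> (-7.071,7.071) [heading=135, draw]
    FD 13: (-7.071,7.071) -> (-16.263,16.263) [heading=135, draw]
    FD 7: (-16.263,16.263) -> (-21.213,21.213) [heading=135, draw]
    -- iteration 2/3 --
    FD 10: (-21.213,21.213) -> (-28.284,28.284) [heading=135, draw]
    FD 13: (-28.284,28.284) -> (-37.477,37.477) [heading=135, draw]
    FD 7: (-37.477,37.477) -> (-42.426,42.426) [heading=135, draw]
    -- iteration 3/3 --
    FD 10: (-42.426,42.426) -> (-49.497,49.497) [heading=135, draw]
    FD 13: (-49.497,49.497) -> (-58.69,58.69) [heading=135, draw]
    FD 7: (-58.69,58.69) -> (-63.64,63.64) [heading=135, draw]
  ]
  -- iteration 2/2 --
  RT 45: heading 135 -> 90
  RT 180: heading 90 -> 270
  REPEAT 3 [
    -- iteration 1/3 --
    FD 10: (-63.64,63.64) -> (-63.64,53.64) [heading=270, draw]
    FD 13: (-63.64,53.64) -> (-63.64,40.64) [heading=270, draw]
    FD 7: (-63.64,40.64) -> (-63.64,33.64) [heading=270, draw]
    -- iteration 2/3 --
    FD 10: (-63.64,33.64) -> (-63.64,23.64) [heading=270, draw]
    FD 13: (-63.64,23.64) -> (-63.64,10.64) [heading=270, draw]
    FD 7: (-63.64,10.64) -> (-63.64,3.64) [heading=270, draw]
    -- iteration 3/3 --
    FD 10: (-63.64,3.64) -> (-63.64,-6.36) [heading=270, draw]
    FD 13: (-63.64,-6.36) -> (-63.64,-19.36) [heading=270, draw]
    FD 7: (-63.64,-19.36) -> (-63.64,-26.36) [heading=270, draw]
  ]
]
Final: pos=(-63.64,-26.36), heading=270, 18 segment(s) drawn

Segment endpoints: x in {-63.64, -63.64, -63.64, -63.64, -58.69, -49.497, -42.426, -37.477, -28.284, -21.213, -16.263, -7.071, 0}, y in {-26.36, -19.36, -6.36, 0, 3.64, 7.071, 10.64, 16.263, 21.213, 23.64, 28.284, 33.64, 37.477, 40.64, 42.426, 49.497, 53.64, 58.69, 63.64}
xmin=-63.64, ymin=-26.36, xmax=0, ymax=63.64

Answer: -63.64 -26.36 0 63.64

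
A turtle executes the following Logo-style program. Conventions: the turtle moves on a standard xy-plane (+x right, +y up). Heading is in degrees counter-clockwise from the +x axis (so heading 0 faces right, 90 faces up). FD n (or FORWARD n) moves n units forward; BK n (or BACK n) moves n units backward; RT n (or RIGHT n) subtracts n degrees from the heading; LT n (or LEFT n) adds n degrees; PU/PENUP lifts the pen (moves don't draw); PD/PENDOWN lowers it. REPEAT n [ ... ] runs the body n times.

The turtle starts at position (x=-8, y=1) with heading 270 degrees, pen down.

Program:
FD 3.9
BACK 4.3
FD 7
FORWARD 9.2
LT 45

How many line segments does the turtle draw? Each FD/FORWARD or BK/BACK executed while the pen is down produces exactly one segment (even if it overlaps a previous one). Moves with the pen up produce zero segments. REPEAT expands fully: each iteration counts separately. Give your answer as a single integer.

Executing turtle program step by step:
Start: pos=(-8,1), heading=270, pen down
FD 3.9: (-8,1) -> (-8,-2.9) [heading=270, draw]
BK 4.3: (-8,-2.9) -> (-8,1.4) [heading=270, draw]
FD 7: (-8,1.4) -> (-8,-5.6) [heading=270, draw]
FD 9.2: (-8,-5.6) -> (-8,-14.8) [heading=270, draw]
LT 45: heading 270 -> 315
Final: pos=(-8,-14.8), heading=315, 4 segment(s) drawn
Segments drawn: 4

Answer: 4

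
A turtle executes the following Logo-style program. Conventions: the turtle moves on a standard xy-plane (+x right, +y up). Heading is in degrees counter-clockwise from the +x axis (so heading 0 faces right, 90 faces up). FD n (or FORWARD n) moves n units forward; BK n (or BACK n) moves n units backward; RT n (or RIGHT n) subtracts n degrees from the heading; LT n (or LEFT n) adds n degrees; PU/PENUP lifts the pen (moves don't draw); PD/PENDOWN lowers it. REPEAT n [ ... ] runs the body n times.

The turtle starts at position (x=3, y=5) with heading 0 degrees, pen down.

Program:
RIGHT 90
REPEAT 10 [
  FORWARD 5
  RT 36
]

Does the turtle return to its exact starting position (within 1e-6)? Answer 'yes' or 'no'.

Executing turtle program step by step:
Start: pos=(3,5), heading=0, pen down
RT 90: heading 0 -> 270
REPEAT 10 [
  -- iteration 1/10 --
  FD 5: (3,5) -> (3,0) [heading=270, draw]
  RT 36: heading 270 -> 234
  -- iteration 2/10 --
  FD 5: (3,0) -> (0.061,-4.045) [heading=234, draw]
  RT 36: heading 234 -> 198
  -- iteration 3/10 --
  FD 5: (0.061,-4.045) -> (-4.694,-5.59) [heading=198, draw]
  RT 36: heading 198 -> 162
  -- iteration 4/10 --
  FD 5: (-4.694,-5.59) -> (-9.449,-4.045) [heading=162, draw]
  RT 36: heading 162 -> 126
  -- iteration 5/10 --
  FD 5: (-9.449,-4.045) -> (-12.388,0) [heading=126, draw]
  RT 36: heading 126 -> 90
  -- iteration 6/10 --
  FD 5: (-12.388,0) -> (-12.388,5) [heading=90, draw]
  RT 36: heading 90 -> 54
  -- iteration 7/10 --
  FD 5: (-12.388,5) -> (-9.449,9.045) [heading=54, draw]
  RT 36: heading 54 -> 18
  -- iteration 8/10 --
  FD 5: (-9.449,9.045) -> (-4.694,10.59) [heading=18, draw]
  RT 36: heading 18 -> 342
  -- iteration 9/10 --
  FD 5: (-4.694,10.59) -> (0.061,9.045) [heading=342, draw]
  RT 36: heading 342 -> 306
  -- iteration 10/10 --
  FD 5: (0.061,9.045) -> (3,5) [heading=306, draw]
  RT 36: heading 306 -> 270
]
Final: pos=(3,5), heading=270, 10 segment(s) drawn

Start position: (3, 5)
Final position: (3, 5)
Distance = 0; < 1e-6 -> CLOSED

Answer: yes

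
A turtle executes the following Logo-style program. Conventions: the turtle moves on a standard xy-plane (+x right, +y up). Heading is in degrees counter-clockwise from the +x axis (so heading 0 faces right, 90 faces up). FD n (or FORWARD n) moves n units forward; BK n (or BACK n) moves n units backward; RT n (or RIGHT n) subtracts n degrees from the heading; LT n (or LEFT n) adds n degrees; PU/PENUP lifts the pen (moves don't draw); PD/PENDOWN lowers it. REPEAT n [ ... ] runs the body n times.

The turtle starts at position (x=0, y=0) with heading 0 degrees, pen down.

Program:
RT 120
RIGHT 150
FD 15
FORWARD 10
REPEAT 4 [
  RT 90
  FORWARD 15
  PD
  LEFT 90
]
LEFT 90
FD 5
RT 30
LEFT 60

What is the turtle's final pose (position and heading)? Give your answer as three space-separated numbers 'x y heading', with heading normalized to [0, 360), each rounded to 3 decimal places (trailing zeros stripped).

Answer: 55 25 210

Derivation:
Executing turtle program step by step:
Start: pos=(0,0), heading=0, pen down
RT 120: heading 0 -> 240
RT 150: heading 240 -> 90
FD 15: (0,0) -> (0,15) [heading=90, draw]
FD 10: (0,15) -> (0,25) [heading=90, draw]
REPEAT 4 [
  -- iteration 1/4 --
  RT 90: heading 90 -> 0
  FD 15: (0,25) -> (15,25) [heading=0, draw]
  PD: pen down
  LT 90: heading 0 -> 90
  -- iteration 2/4 --
  RT 90: heading 90 -> 0
  FD 15: (15,25) -> (30,25) [heading=0, draw]
  PD: pen down
  LT 90: heading 0 -> 90
  -- iteration 3/4 --
  RT 90: heading 90 -> 0
  FD 15: (30,25) -> (45,25) [heading=0, draw]
  PD: pen down
  LT 90: heading 0 -> 90
  -- iteration 4/4 --
  RT 90: heading 90 -> 0
  FD 15: (45,25) -> (60,25) [heading=0, draw]
  PD: pen down
  LT 90: heading 0 -> 90
]
LT 90: heading 90 -> 180
FD 5: (60,25) -> (55,25) [heading=180, draw]
RT 30: heading 180 -> 150
LT 60: heading 150 -> 210
Final: pos=(55,25), heading=210, 7 segment(s) drawn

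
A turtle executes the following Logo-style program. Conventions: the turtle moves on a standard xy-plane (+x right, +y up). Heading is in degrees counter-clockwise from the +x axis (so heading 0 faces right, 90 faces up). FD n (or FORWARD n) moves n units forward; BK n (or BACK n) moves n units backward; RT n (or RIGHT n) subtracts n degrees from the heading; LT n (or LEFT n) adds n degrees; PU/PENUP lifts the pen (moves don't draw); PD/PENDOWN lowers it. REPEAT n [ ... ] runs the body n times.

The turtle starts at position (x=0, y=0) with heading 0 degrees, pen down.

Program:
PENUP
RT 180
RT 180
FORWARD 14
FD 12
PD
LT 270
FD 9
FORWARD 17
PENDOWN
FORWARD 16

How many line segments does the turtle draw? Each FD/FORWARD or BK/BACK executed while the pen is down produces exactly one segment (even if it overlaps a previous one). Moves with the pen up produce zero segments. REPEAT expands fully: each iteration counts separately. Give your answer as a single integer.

Answer: 3

Derivation:
Executing turtle program step by step:
Start: pos=(0,0), heading=0, pen down
PU: pen up
RT 180: heading 0 -> 180
RT 180: heading 180 -> 0
FD 14: (0,0) -> (14,0) [heading=0, move]
FD 12: (14,0) -> (26,0) [heading=0, move]
PD: pen down
LT 270: heading 0 -> 270
FD 9: (26,0) -> (26,-9) [heading=270, draw]
FD 17: (26,-9) -> (26,-26) [heading=270, draw]
PD: pen down
FD 16: (26,-26) -> (26,-42) [heading=270, draw]
Final: pos=(26,-42), heading=270, 3 segment(s) drawn
Segments drawn: 3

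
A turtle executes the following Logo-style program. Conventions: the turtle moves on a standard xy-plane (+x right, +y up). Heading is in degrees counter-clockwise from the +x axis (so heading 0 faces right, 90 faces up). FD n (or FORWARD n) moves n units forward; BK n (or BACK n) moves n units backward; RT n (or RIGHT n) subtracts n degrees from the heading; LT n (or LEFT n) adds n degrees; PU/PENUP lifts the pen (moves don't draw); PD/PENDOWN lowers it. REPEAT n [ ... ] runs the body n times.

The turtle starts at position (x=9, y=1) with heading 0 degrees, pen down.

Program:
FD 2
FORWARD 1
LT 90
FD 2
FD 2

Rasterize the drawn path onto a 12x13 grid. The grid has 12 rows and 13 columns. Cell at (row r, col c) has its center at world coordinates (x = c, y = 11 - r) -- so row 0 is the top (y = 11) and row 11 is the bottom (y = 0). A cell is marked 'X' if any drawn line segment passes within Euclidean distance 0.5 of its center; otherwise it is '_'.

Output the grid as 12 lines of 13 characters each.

Answer: _____________
_____________
_____________
_____________
_____________
_____________
____________X
____________X
____________X
____________X
_________XXXX
_____________

Derivation:
Segment 0: (9,1) -> (11,1)
Segment 1: (11,1) -> (12,1)
Segment 2: (12,1) -> (12,3)
Segment 3: (12,3) -> (12,5)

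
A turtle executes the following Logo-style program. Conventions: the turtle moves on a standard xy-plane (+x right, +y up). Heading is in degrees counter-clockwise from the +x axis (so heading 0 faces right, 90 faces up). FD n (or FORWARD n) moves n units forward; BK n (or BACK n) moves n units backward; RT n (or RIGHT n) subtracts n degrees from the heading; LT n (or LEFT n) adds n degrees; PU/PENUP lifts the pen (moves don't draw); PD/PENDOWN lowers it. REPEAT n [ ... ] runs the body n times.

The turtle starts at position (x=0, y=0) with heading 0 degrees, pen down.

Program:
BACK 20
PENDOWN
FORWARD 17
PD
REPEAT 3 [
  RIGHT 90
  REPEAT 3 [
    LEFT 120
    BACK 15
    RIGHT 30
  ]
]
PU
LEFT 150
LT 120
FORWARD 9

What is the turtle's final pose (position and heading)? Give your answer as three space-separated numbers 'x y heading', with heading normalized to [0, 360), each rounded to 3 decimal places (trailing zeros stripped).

Answer: 4.5 -3.99 90

Derivation:
Executing turtle program step by step:
Start: pos=(0,0), heading=0, pen down
BK 20: (0,0) -> (-20,0) [heading=0, draw]
PD: pen down
FD 17: (-20,0) -> (-3,0) [heading=0, draw]
PD: pen down
REPEAT 3 [
  -- iteration 1/3 --
  RT 90: heading 0 -> 270
  REPEAT 3 [
    -- iteration 1/3 --
    LT 120: heading 270 -> 30
    BK 15: (-3,0) -> (-15.99,-7.5) [heading=30, draw]
    RT 30: heading 30 -> 0
    -- iteration 2/3 --
    LT 120: heading 0 -> 120
    BK 15: (-15.99,-7.5) -> (-8.49,-20.49) [heading=120, draw]
    RT 30: heading 120 -> 90
    -- iteration 3/3 --
    LT 120: heading 90 -> 210
    BK 15: (-8.49,-20.49) -> (4.5,-12.99) [heading=210, draw]
    RT 30: heading 210 -> 180
  ]
  -- iteration 2/3 --
  RT 90: heading 180 -> 90
  REPEAT 3 [
    -- iteration 1/3 --
    LT 120: heading 90 -> 210
    BK 15: (4.5,-12.99) -> (17.49,-5.49) [heading=210, draw]
    RT 30: heading 210 -> 180
    -- iteration 2/3 --
    LT 120: heading 180 -> 300
    BK 15: (17.49,-5.49) -> (9.99,7.5) [heading=300, draw]
    RT 30: heading 300 -> 270
    -- iteration 3/3 --
    LT 120: heading 270 -> 30
    BK 15: (9.99,7.5) -> (-3,0) [heading=30, draw]
    RT 30: heading 30 -> 0
  ]
  -- iteration 3/3 --
  RT 90: heading 0 -> 270
  REPEAT 3 [
    -- iteration 1/3 --
    LT 120: heading 270 -> 30
    BK 15: (-3,0) -> (-15.99,-7.5) [heading=30, draw]
    RT 30: heading 30 -> 0
    -- iteration 2/3 --
    LT 120: heading 0 -> 120
    BK 15: (-15.99,-7.5) -> (-8.49,-20.49) [heading=120, draw]
    RT 30: heading 120 -> 90
    -- iteration 3/3 --
    LT 120: heading 90 -> 210
    BK 15: (-8.49,-20.49) -> (4.5,-12.99) [heading=210, draw]
    RT 30: heading 210 -> 180
  ]
]
PU: pen up
LT 150: heading 180 -> 330
LT 120: heading 330 -> 90
FD 9: (4.5,-12.99) -> (4.5,-3.99) [heading=90, move]
Final: pos=(4.5,-3.99), heading=90, 11 segment(s) drawn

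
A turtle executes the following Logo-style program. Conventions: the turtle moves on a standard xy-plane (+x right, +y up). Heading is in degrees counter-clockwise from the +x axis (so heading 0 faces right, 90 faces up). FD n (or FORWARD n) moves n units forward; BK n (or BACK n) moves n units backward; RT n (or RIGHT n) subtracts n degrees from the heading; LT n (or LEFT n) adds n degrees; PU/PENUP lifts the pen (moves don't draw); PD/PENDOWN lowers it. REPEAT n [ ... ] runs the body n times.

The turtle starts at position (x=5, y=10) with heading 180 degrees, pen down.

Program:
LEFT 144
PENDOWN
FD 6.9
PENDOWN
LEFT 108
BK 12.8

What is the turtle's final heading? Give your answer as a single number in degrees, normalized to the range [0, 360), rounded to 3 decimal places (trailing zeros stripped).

Answer: 72

Derivation:
Executing turtle program step by step:
Start: pos=(5,10), heading=180, pen down
LT 144: heading 180 -> 324
PD: pen down
FD 6.9: (5,10) -> (10.582,5.944) [heading=324, draw]
PD: pen down
LT 108: heading 324 -> 72
BK 12.8: (10.582,5.944) -> (6.627,-6.229) [heading=72, draw]
Final: pos=(6.627,-6.229), heading=72, 2 segment(s) drawn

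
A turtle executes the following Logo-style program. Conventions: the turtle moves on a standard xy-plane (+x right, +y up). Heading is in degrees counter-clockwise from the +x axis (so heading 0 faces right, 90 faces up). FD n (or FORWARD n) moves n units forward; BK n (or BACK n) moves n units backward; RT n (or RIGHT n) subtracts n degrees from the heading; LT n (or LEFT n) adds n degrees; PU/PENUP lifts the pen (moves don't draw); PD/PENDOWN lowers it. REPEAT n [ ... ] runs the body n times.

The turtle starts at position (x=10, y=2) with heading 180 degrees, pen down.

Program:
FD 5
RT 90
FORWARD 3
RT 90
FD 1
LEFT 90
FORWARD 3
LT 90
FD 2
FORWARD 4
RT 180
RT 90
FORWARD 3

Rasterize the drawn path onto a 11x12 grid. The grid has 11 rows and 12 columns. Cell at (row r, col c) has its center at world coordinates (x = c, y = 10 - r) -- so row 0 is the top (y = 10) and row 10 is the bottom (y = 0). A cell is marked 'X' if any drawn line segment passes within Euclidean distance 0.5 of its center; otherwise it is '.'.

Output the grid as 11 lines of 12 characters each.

Answer: ............
............
XXXXXXX.....
X.....X.....
X.....X.....
X....XX.....
.....X......
.....X......
.....XXXXXX.
............
............

Derivation:
Segment 0: (10,2) -> (5,2)
Segment 1: (5,2) -> (5,5)
Segment 2: (5,5) -> (6,5)
Segment 3: (6,5) -> (6,8)
Segment 4: (6,8) -> (4,8)
Segment 5: (4,8) -> (0,8)
Segment 6: (0,8) -> (0,5)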